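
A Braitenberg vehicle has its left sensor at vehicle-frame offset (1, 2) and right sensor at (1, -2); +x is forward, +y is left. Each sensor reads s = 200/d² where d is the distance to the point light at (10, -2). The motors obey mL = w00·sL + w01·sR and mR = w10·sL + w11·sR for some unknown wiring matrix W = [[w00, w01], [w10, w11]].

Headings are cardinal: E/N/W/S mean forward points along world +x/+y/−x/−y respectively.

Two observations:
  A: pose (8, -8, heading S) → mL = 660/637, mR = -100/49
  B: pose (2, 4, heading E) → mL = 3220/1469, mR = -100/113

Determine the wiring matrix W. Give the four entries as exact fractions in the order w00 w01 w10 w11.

-1/2 1 -1/2 0

obs A: pose=(8,-8,S) → sL=200/49, sR=40/13, mL=660/637, mR=-100/49
obs B: pose=(2,4,E) → sL=200/113, sR=40/13, mL=3220/1469, mR=-100/113
sensor matrix S = [[200/49, 40/13], [200/113, 40/13]]; det S = 512000/71981
solve [mL_A; mL_B] = S·[w00; w01] and [mR_A; mR_B] = S·[w10; w11]:
  w00 = -1/2, w01 = 1, w10 = -1/2, w11 = 0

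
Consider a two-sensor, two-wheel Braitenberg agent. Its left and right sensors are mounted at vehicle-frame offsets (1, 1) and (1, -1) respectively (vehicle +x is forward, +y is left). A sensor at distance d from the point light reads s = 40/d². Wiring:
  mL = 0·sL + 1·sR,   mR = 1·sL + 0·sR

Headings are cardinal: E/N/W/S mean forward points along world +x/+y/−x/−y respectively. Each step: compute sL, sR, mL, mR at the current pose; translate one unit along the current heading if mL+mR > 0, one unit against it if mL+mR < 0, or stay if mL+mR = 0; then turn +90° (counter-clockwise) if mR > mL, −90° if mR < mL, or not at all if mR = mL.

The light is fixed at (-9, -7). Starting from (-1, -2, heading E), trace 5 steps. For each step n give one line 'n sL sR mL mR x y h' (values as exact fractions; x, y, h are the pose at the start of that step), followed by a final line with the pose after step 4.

0 40/117 40/97 40/97 40/117 -1 -2 E
1 10/29 1/2 1/2 10/29 0 -2 S
2 40/73 40/89 40/89 40/73 0 -3 W
3 4/9 20/29 20/29 4/9 -1 -3 S
4 40/53 8/13 8/13 40/53 -1 -4 W
final -2 -4 S

n=0: pose=(-1,-2,E); sL=40/117, sR=40/97; mL=40/97, mR=40/117; mL+mR=8560/11349 → advance +1; mR−mL=-800/11349 → turn -1·90°
n=1: pose=(0,-2,S); sL=10/29, sR=1/2; mL=1/2, mR=10/29; mL+mR=49/58 → advance +1; mR−mL=-9/58 → turn -1·90°
n=2: pose=(0,-3,W); sL=40/73, sR=40/89; mL=40/89, mR=40/73; mL+mR=6480/6497 → advance +1; mR−mL=640/6497 → turn +1·90°
n=3: pose=(-1,-3,S); sL=4/9, sR=20/29; mL=20/29, mR=4/9; mL+mR=296/261 → advance +1; mR−mL=-64/261 → turn -1·90°
n=4: pose=(-1,-4,W); sL=40/53, sR=8/13; mL=8/13, mR=40/53; mL+mR=944/689 → advance +1; mR−mL=96/689 → turn +1·90°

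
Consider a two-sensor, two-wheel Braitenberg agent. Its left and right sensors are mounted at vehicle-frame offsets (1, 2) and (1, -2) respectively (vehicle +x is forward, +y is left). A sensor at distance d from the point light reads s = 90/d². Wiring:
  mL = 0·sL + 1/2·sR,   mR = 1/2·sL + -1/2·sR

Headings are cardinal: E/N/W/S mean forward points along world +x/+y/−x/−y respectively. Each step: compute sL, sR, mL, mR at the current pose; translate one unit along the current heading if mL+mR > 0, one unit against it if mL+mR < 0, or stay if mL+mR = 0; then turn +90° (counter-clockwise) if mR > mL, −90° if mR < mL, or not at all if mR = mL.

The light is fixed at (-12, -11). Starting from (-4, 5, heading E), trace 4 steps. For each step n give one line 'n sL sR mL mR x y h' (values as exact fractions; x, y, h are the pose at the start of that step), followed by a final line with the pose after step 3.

0 2/9 90/277 45/277 -128/2493 -4 5 E
1 45/173 45/137 45/274 -810/23701 -3 5 S
2 90/233 90/353 45/353 5400/82249 -3 4 W
3 45/146 45/178 45/356 180/6497 -4 4 N
final -4 5 E

n=0: pose=(-4,5,E); sL=2/9, sR=90/277; mL=45/277, mR=-128/2493; mL+mR=1/9 → advance +1; mR−mL=-533/2493 → turn -1·90°
n=1: pose=(-3,5,S); sL=45/173, sR=45/137; mL=45/274, mR=-810/23701; mL+mR=45/346 → advance +1; mR−mL=-9405/47402 → turn -1·90°
n=2: pose=(-3,4,W); sL=90/233, sR=90/353; mL=45/353, mR=5400/82249; mL+mR=45/233 → advance +1; mR−mL=-5085/82249 → turn -1·90°
n=3: pose=(-4,4,N); sL=45/146, sR=45/178; mL=45/356, mR=180/6497; mL+mR=45/292 → advance +1; mR−mL=-2565/25988 → turn -1·90°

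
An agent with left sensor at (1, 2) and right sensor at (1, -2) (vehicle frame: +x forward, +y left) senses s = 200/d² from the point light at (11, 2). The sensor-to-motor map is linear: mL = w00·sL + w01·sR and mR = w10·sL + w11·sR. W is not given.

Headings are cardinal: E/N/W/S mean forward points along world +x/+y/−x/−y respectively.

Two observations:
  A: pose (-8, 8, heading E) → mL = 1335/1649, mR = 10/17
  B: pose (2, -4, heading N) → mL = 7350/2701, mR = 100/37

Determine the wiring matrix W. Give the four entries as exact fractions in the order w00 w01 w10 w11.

obs A: pose=(-8,8,E) → sL=50/97, sR=10/17, mL=1335/1649, mR=10/17
obs B: pose=(2,-4,N) → sL=100/73, sR=100/37, mL=7350/2701, mR=100/37
sensor matrix S = [[50/97, 10/17], [100/73, 100/37]]; det S = 2616000/4453949
solve [mL_A; mL_B] = S·[w00; w01] and [mR_A; mR_B] = S·[w10; w11]:
  w00 = 1, w01 = 1/2, w10 = 0, w11 = 1

1 1/2 0 1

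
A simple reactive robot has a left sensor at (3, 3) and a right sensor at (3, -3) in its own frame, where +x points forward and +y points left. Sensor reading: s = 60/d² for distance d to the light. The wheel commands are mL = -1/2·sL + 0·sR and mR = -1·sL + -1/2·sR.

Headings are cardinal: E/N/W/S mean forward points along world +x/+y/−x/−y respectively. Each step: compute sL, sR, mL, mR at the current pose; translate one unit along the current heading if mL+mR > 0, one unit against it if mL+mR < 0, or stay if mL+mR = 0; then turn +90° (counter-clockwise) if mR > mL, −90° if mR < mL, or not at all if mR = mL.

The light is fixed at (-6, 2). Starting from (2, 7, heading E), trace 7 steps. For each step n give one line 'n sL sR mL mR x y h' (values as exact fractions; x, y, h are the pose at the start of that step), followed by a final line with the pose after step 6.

n=0: pose=(2,7,E); sL=12/37, sR=12/25; mL=-6/37, mR=-522/925; mL+mR=-672/925 → advance -1; mR−mL=-372/925 → turn -1·90°
n=1: pose=(1,7,S); sL=15/26, sR=3; mL=-15/52, mR=-27/13; mL+mR=-123/52 → advance -1; mR−mL=-93/52 → turn -1·90°
n=2: pose=(1,8,W); sL=12/5, sR=60/97; mL=-6/5, mR=-1314/485; mL+mR=-1896/485 → advance -1; mR−mL=-732/485 → turn -1·90°
n=3: pose=(2,8,N); sL=30/53, sR=30/101; mL=-15/53, mR=-3825/5353; mL+mR=-5340/5353 → advance -1; mR−mL=-2310/5353 → turn -1·90°
n=4: pose=(2,7,E); sL=12/37, sR=12/25; mL=-6/37, mR=-522/925; mL+mR=-672/925 → advance -1; mR−mL=-372/925 → turn -1·90°
n=5: pose=(1,7,S); sL=15/26, sR=3; mL=-15/52, mR=-27/13; mL+mR=-123/52 → advance -1; mR−mL=-93/52 → turn -1·90°
n=6: pose=(1,8,W); sL=12/5, sR=60/97; mL=-6/5, mR=-1314/485; mL+mR=-1896/485 → advance -1; mR−mL=-732/485 → turn -1·90°

0 12/37 12/25 -6/37 -522/925 2 7 E
1 15/26 3 -15/52 -27/13 1 7 S
2 12/5 60/97 -6/5 -1314/485 1 8 W
3 30/53 30/101 -15/53 -3825/5353 2 8 N
4 12/37 12/25 -6/37 -522/925 2 7 E
5 15/26 3 -15/52 -27/13 1 7 S
6 12/5 60/97 -6/5 -1314/485 1 8 W
final 2 8 N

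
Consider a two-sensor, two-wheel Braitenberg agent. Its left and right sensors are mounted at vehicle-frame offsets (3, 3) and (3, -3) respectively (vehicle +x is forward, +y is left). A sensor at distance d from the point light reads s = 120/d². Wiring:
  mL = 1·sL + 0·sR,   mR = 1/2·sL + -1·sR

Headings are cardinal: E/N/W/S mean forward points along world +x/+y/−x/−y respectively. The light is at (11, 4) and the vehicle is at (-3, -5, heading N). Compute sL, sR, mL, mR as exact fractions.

left sensor world pos  = (-6, -2); dL² = 325
right sensor world pos = (0, -2); dR² = 157
sL = 120/325 = 24/65
sR = 120/157 = 120/157
mL = 1·sL + 0·sR = 24/65
mR = 1/2·sL + -1·sR = -5916/10205

24/65 120/157 24/65 -5916/10205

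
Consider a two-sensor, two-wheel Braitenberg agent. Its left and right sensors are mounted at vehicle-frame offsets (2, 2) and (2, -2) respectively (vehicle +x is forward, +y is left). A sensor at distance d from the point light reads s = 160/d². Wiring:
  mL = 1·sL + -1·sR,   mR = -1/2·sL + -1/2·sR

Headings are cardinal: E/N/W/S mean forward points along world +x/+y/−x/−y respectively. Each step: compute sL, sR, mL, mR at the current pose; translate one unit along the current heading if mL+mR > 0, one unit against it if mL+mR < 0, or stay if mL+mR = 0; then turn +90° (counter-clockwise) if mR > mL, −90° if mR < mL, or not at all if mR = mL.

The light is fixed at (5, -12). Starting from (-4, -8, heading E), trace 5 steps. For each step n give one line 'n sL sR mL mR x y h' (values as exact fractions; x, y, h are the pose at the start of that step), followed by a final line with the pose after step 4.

0 32/17 160/53 -1024/901 -2208/901 -4 -8 E
1 40/17 40/37 800/629 -1080/629 -5 -8 S
2 160/153 160/193 6400/29529 -27680/29529 -5 -7 W
3 16/17 80/49 -576/833 -1072/833 -4 -7 N
4 32/17 160/53 -1024/901 -2208/901 -4 -8 E
final -5 -8 S

n=0: pose=(-4,-8,E); sL=32/17, sR=160/53; mL=-1024/901, mR=-2208/901; mL+mR=-3232/901 → advance -1; mR−mL=-1184/901 → turn -1·90°
n=1: pose=(-5,-8,S); sL=40/17, sR=40/37; mL=800/629, mR=-1080/629; mL+mR=-280/629 → advance -1; mR−mL=-1880/629 → turn -1·90°
n=2: pose=(-5,-7,W); sL=160/153, sR=160/193; mL=6400/29529, mR=-27680/29529; mL+mR=-21280/29529 → advance -1; mR−mL=-11360/9843 → turn -1·90°
n=3: pose=(-4,-7,N); sL=16/17, sR=80/49; mL=-576/833, mR=-1072/833; mL+mR=-1648/833 → advance -1; mR−mL=-496/833 → turn -1·90°
n=4: pose=(-4,-8,E); sL=32/17, sR=160/53; mL=-1024/901, mR=-2208/901; mL+mR=-3232/901 → advance -1; mR−mL=-1184/901 → turn -1·90°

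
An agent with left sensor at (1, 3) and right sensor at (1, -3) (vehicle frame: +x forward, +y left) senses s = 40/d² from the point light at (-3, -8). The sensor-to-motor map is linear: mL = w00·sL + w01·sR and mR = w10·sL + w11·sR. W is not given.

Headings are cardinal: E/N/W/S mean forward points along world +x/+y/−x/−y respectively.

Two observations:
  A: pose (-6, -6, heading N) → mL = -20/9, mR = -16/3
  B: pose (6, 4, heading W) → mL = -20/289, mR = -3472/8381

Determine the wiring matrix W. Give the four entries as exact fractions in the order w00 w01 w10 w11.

0 -1/2 -1 -1

obs A: pose=(-6,-6,N) → sL=8/9, sR=40/9, mL=-20/9, mR=-16/3
obs B: pose=(6,4,W) → sL=8/29, sR=40/289, mL=-20/289, mR=-3472/8381
sensor matrix S = [[8/9, 40/9], [8/29, 40/289]]; det S = -83200/75429
solve [mL_A; mL_B] = S·[w00; w01] and [mR_A; mR_B] = S·[w10; w11]:
  w00 = 0, w01 = -1/2, w10 = -1, w11 = -1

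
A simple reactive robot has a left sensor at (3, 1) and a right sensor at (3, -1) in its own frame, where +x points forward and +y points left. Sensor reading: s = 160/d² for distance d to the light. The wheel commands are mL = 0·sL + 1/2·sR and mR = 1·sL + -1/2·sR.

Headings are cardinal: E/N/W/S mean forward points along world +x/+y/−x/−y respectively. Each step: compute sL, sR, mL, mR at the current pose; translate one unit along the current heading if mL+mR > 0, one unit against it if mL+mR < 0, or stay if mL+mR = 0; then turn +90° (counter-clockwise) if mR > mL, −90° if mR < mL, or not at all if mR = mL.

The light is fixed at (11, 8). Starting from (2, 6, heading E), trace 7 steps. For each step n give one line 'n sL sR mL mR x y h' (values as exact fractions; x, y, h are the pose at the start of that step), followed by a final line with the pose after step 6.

0 160/37 32/9 16/9 848/333 2 6 E
1 80/41 16/5 8/5 72/205 3 6 N
2 32/5 160/29 80/29 528/145 3 7 E
3 40/17 4 2 6/17 4 7 N
4 160/17 160/17 80/17 80/17 4 8 E
5 16 16 8 8 5 8 E
6 32 32 16 16 6 8 E
final 7 8 E

n=0: pose=(2,6,E); sL=160/37, sR=32/9; mL=16/9, mR=848/333; mL+mR=160/37 → advance +1; mR−mL=256/333 → turn +1·90°
n=1: pose=(3,6,N); sL=80/41, sR=16/5; mL=8/5, mR=72/205; mL+mR=80/41 → advance +1; mR−mL=-256/205 → turn -1·90°
n=2: pose=(3,7,E); sL=32/5, sR=160/29; mL=80/29, mR=528/145; mL+mR=32/5 → advance +1; mR−mL=128/145 → turn +1·90°
n=3: pose=(4,7,N); sL=40/17, sR=4; mL=2, mR=6/17; mL+mR=40/17 → advance +1; mR−mL=-28/17 → turn -1·90°
n=4: pose=(4,8,E); sL=160/17, sR=160/17; mL=80/17, mR=80/17; mL+mR=160/17 → advance +1; mR−mL=0 → turn +0·90°
n=5: pose=(5,8,E); sL=16, sR=16; mL=8, mR=8; mL+mR=16 → advance +1; mR−mL=0 → turn +0·90°
n=6: pose=(6,8,E); sL=32, sR=32; mL=16, mR=16; mL+mR=32 → advance +1; mR−mL=0 → turn +0·90°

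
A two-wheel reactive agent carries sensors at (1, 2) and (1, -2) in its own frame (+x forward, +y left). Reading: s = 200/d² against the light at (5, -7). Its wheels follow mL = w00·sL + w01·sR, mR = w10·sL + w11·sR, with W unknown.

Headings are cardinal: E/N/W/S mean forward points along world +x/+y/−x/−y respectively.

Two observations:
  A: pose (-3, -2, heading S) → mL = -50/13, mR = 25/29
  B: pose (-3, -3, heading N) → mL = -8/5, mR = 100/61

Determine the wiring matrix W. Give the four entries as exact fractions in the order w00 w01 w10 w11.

obs A: pose=(-3,-2,S) → sL=50/13, sR=50/29, mL=-50/13, mR=25/29
obs B: pose=(-3,-3,N) → sL=8/5, sR=200/61, mL=-8/5, mR=100/61
sensor matrix S = [[50/13, 50/29], [8/5, 200/61]]; det S = 226560/22997
solve [mL_A; mL_B] = S·[w00; w01] and [mR_A; mR_B] = S·[w10; w11]:
  w00 = -1, w01 = 0, w10 = 0, w11 = 1/2

-1 0 0 1/2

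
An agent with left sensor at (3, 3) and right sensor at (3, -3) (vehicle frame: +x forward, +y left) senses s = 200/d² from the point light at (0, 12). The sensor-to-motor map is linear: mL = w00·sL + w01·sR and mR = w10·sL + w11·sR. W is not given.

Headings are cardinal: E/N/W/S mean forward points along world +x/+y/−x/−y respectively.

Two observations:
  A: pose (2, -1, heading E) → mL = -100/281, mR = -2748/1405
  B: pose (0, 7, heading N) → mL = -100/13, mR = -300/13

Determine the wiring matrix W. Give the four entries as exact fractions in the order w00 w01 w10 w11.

0 -1/2 -1 -1/2

obs A: pose=(2,-1,E) → sL=8/5, sR=200/281, mL=-100/281, mR=-2748/1405
obs B: pose=(0,7,N) → sL=200/13, sR=200/13, mL=-100/13, mR=-300/13
sensor matrix S = [[8/5, 200/281], [200/13, 200/13]]; det S = 3840/281
solve [mL_A; mL_B] = S·[w00; w01] and [mR_A; mR_B] = S·[w10; w11]:
  w00 = 0, w01 = -1/2, w10 = -1, w11 = -1/2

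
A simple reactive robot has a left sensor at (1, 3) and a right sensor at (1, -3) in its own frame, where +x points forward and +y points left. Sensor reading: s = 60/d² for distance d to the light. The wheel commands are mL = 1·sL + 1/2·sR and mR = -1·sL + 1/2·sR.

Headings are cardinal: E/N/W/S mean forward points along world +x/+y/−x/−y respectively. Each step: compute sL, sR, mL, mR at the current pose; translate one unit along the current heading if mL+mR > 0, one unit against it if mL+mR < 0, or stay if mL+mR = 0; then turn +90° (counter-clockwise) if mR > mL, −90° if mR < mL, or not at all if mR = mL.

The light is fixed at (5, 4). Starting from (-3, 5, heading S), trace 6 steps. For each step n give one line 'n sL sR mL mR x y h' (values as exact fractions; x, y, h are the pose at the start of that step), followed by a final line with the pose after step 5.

0 12/5 60/121 1602/605 -1302/605 -3 5 S
1 2/3 2/3 1 -1/3 -3 4 W
2 12/29 60/37 1314/1073 426/1073 -4 4 N
3 3/4 15/17 81/68 -21/68 -4 5 E
4 12/5 60/121 1602/605 -1302/605 -3 5 S
5 2/3 2/3 1 -1/3 -3 4 W
final -4 4 N

n=0: pose=(-3,5,S); sL=12/5, sR=60/121; mL=1602/605, mR=-1302/605; mL+mR=60/121 → advance +1; mR−mL=-24/5 → turn -1·90°
n=1: pose=(-3,4,W); sL=2/3, sR=2/3; mL=1, mR=-1/3; mL+mR=2/3 → advance +1; mR−mL=-4/3 → turn -1·90°
n=2: pose=(-4,4,N); sL=12/29, sR=60/37; mL=1314/1073, mR=426/1073; mL+mR=60/37 → advance +1; mR−mL=-24/29 → turn -1·90°
n=3: pose=(-4,5,E); sL=3/4, sR=15/17; mL=81/68, mR=-21/68; mL+mR=15/17 → advance +1; mR−mL=-3/2 → turn -1·90°
n=4: pose=(-3,5,S); sL=12/5, sR=60/121; mL=1602/605, mR=-1302/605; mL+mR=60/121 → advance +1; mR−mL=-24/5 → turn -1·90°
n=5: pose=(-3,4,W); sL=2/3, sR=2/3; mL=1, mR=-1/3; mL+mR=2/3 → advance +1; mR−mL=-4/3 → turn -1·90°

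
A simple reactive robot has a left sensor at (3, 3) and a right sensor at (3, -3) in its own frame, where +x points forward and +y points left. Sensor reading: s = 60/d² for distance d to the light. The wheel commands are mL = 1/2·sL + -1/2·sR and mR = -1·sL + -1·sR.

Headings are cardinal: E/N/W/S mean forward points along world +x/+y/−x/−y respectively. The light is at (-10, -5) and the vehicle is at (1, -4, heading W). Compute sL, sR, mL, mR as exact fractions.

left sensor world pos  = (-2, -7); dL² = 68
right sensor world pos = (-2, -1); dR² = 80
sL = 60/68 = 15/17
sR = 60/80 = 3/4
mL = 1/2·sL + -1/2·sR = 9/136
mR = -1·sL + -1·sR = -111/68

15/17 3/4 9/136 -111/68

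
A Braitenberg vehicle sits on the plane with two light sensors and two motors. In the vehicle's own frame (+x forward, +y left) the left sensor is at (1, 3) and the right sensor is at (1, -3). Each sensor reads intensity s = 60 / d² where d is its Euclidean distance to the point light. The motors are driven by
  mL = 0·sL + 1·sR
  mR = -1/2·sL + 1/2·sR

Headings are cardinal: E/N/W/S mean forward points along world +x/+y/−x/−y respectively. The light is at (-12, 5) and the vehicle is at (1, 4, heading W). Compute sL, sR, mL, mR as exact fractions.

3/8 15/37 15/37 9/592

left sensor world pos  = (0, 1); dL² = 160
right sensor world pos = (0, 7); dR² = 148
sL = 60/160 = 3/8
sR = 60/148 = 15/37
mL = 0·sL + 1·sR = 15/37
mR = -1/2·sL + 1/2·sR = 9/592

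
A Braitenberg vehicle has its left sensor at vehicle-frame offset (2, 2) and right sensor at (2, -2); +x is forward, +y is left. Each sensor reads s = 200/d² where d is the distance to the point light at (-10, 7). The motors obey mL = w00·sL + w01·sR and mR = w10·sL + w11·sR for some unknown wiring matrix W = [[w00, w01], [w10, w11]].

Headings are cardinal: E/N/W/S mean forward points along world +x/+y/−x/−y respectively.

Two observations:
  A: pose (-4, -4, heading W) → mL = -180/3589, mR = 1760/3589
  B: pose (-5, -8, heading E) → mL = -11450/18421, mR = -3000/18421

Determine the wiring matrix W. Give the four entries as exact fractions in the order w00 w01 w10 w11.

obs A: pose=(-4,-4,W) → sL=40/37, sR=200/97, mL=-180/3589, mR=1760/3589
obs B: pose=(-5,-8,E) → sL=100/109, sR=100/169, mL=-11450/18421, mR=-3000/18421
sensor matrix S = [[40/37, 200/97], [100/109, 100/169]]; det S = -82768000/66112969
solve [mL_A; mL_B] = S·[w00; w01] and [mR_A; mR_B] = S·[w10; w11]:
  w00 = -1, w01 = 1/2, w10 = -1/2, w11 = 1/2

-1 1/2 -1/2 1/2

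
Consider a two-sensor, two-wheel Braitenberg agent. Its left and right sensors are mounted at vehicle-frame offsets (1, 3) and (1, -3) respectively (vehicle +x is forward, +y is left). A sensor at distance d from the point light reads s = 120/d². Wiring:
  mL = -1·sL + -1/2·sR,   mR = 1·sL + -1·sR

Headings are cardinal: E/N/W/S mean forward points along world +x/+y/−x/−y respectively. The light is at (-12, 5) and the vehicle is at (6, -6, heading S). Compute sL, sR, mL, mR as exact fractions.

left sensor world pos  = (9, -7); dL² = 585
right sensor world pos = (3, -7); dR² = 369
sL = 120/585 = 8/39
sR = 120/369 = 40/123
mL = -1·sL + -1/2·sR = -196/533
mR = 1·sL + -1·sR = -64/533

8/39 40/123 -196/533 -64/533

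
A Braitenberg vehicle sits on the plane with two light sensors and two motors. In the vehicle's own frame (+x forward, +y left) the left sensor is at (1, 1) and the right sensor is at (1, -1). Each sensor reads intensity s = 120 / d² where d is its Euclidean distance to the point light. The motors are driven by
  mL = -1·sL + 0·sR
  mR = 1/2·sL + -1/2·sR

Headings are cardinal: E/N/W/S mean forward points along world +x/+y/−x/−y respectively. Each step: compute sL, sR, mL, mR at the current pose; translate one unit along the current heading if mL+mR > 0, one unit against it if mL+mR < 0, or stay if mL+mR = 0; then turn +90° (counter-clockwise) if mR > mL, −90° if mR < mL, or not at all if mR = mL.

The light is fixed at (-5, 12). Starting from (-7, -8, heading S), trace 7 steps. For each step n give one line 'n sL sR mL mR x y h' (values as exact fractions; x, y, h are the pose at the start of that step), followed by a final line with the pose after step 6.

0 60/221 4/15 -60/221 8/3315 -7 -8 S
1 24/65 120/401 -24/65 912/26065 -7 -7 E
2 6/17 15/41 -6/17 -9/1394 -8 -7 N
3 120/457 120/377 -120/457 -4800/172289 -8 -8 W
4 60/221 4/15 -60/221 8/3315 -7 -8 S
5 24/65 120/401 -24/65 912/26065 -7 -7 E
6 6/17 15/41 -6/17 -9/1394 -8 -7 N
final -8 -8 W

n=0: pose=(-7,-8,S); sL=60/221, sR=4/15; mL=-60/221, mR=8/3315; mL+mR=-892/3315 → advance -1; mR−mL=908/3315 → turn +1·90°
n=1: pose=(-7,-7,E); sL=24/65, sR=120/401; mL=-24/65, mR=912/26065; mL+mR=-8712/26065 → advance -1; mR−mL=10536/26065 → turn +1·90°
n=2: pose=(-8,-7,N); sL=6/17, sR=15/41; mL=-6/17, mR=-9/1394; mL+mR=-501/1394 → advance -1; mR−mL=483/1394 → turn +1·90°
n=3: pose=(-8,-8,W); sL=120/457, sR=120/377; mL=-120/457, mR=-4800/172289; mL+mR=-50040/172289 → advance -1; mR−mL=40440/172289 → turn +1·90°
n=4: pose=(-7,-8,S); sL=60/221, sR=4/15; mL=-60/221, mR=8/3315; mL+mR=-892/3315 → advance -1; mR−mL=908/3315 → turn +1·90°
n=5: pose=(-7,-7,E); sL=24/65, sR=120/401; mL=-24/65, mR=912/26065; mL+mR=-8712/26065 → advance -1; mR−mL=10536/26065 → turn +1·90°
n=6: pose=(-8,-7,N); sL=6/17, sR=15/41; mL=-6/17, mR=-9/1394; mL+mR=-501/1394 → advance -1; mR−mL=483/1394 → turn +1·90°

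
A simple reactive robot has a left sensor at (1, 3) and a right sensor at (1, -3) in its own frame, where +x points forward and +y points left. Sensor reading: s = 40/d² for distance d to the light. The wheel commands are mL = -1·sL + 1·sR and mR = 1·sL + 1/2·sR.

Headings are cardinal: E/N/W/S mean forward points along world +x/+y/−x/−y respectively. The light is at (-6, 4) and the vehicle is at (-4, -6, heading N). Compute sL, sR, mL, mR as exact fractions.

left sensor world pos  = (-7, -5); dL² = 82
right sensor world pos = (-1, -5); dR² = 106
sL = 40/82 = 20/41
sR = 40/106 = 20/53
mL = -1·sL + 1·sR = -240/2173
mR = 1·sL + 1/2·sR = 1470/2173

20/41 20/53 -240/2173 1470/2173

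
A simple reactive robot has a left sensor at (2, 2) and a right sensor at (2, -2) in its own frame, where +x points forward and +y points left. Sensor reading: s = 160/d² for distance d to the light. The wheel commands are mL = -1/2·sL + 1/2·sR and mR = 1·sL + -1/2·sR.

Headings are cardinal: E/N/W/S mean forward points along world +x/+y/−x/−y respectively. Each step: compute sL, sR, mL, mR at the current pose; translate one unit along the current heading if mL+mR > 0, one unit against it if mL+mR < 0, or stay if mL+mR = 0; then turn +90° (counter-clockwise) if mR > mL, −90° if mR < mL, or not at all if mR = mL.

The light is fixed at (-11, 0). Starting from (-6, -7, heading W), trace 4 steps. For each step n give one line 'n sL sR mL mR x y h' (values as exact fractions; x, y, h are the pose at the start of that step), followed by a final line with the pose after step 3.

0 16/9 80/17 224/153 -88/153 -6 -7 W
1 160/29 160/61 -2560/1769 7440/1769 -7 -7 N
2 40/17 8 48/17 -28/17 -7 -6 W
3 160/17 160/41 -1920/697 5200/697 -8 -6 N
final -8 -5 W

n=0: pose=(-6,-7,W); sL=16/9, sR=80/17; mL=224/153, mR=-88/153; mL+mR=8/9 → advance +1; mR−mL=-104/51 → turn -1·90°
n=1: pose=(-7,-7,N); sL=160/29, sR=160/61; mL=-2560/1769, mR=7440/1769; mL+mR=80/29 → advance +1; mR−mL=10000/1769 → turn +1·90°
n=2: pose=(-7,-6,W); sL=40/17, sR=8; mL=48/17, mR=-28/17; mL+mR=20/17 → advance +1; mR−mL=-76/17 → turn -1·90°
n=3: pose=(-8,-6,N); sL=160/17, sR=160/41; mL=-1920/697, mR=5200/697; mL+mR=80/17 → advance +1; mR−mL=7120/697 → turn +1·90°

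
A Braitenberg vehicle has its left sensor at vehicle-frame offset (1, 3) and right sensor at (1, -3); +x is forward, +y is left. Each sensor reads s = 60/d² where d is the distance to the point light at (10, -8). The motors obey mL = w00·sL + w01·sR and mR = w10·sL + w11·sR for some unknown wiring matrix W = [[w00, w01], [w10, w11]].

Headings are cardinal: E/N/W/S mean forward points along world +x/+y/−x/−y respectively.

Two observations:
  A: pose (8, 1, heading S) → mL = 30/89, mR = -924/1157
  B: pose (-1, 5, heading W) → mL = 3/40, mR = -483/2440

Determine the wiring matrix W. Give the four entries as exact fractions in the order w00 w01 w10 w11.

obs A: pose=(8,1,S) → sL=12/13, sR=60/89, mL=30/89, mR=-924/1157
obs B: pose=(-1,5,W) → sL=15/61, sR=3/20, mL=3/40, mR=-483/2440
sensor matrix S = [[12/13, 60/89], [15/61, 3/20]]; det S = -9639/352885
solve [mL_A; mL_B] = S·[w00; w01] and [mR_A; mR_B] = S·[w10; w11]:
  w00 = 0, w01 = 1/2, w10 = -1/2, w11 = -1/2

0 1/2 -1/2 -1/2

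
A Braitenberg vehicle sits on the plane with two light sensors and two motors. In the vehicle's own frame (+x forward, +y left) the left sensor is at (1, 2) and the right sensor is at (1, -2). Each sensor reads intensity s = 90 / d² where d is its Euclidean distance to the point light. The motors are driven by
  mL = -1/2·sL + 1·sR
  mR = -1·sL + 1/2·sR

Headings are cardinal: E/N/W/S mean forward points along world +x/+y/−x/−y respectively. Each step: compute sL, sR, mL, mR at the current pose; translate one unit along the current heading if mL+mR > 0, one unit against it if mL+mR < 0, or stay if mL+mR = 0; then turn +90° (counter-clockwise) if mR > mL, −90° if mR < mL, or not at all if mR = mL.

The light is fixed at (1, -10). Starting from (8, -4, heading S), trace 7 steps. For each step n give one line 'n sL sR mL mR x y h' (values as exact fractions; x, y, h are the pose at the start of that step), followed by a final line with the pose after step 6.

0 45/53 9/5 729/530 27/530 8 -4 S
1 2 18/17 1/17 -25/17 8 -5 W
2 5/4 45/68 5/136 -125/136 9 -5 N
3 10/13 18/17 149/221 -53/221 9 -6 E
4 9/13 45/29 909/754 63/754 10 -6 S
5 18/13 90/89 369/1157 -1017/1157 10 -7 W
6 9/8 9/16 0 -27/32 11 -7 N
final 11 -8 E

n=0: pose=(8,-4,S); sL=45/53, sR=9/5; mL=729/530, mR=27/530; mL+mR=378/265 → advance +1; mR−mL=-351/265 → turn -1·90°
n=1: pose=(8,-5,W); sL=2, sR=18/17; mL=1/17, mR=-25/17; mL+mR=-24/17 → advance -1; mR−mL=-26/17 → turn -1·90°
n=2: pose=(9,-5,N); sL=5/4, sR=45/68; mL=5/136, mR=-125/136; mL+mR=-15/17 → advance -1; mR−mL=-65/68 → turn -1·90°
n=3: pose=(9,-6,E); sL=10/13, sR=18/17; mL=149/221, mR=-53/221; mL+mR=96/221 → advance +1; mR−mL=-202/221 → turn -1·90°
n=4: pose=(10,-6,S); sL=9/13, sR=45/29; mL=909/754, mR=63/754; mL+mR=486/377 → advance +1; mR−mL=-423/377 → turn -1·90°
n=5: pose=(10,-7,W); sL=18/13, sR=90/89; mL=369/1157, mR=-1017/1157; mL+mR=-648/1157 → advance -1; mR−mL=-1386/1157 → turn -1·90°
n=6: pose=(11,-7,N); sL=9/8, sR=9/16; mL=0, mR=-27/32; mL+mR=-27/32 → advance -1; mR−mL=-27/32 → turn -1·90°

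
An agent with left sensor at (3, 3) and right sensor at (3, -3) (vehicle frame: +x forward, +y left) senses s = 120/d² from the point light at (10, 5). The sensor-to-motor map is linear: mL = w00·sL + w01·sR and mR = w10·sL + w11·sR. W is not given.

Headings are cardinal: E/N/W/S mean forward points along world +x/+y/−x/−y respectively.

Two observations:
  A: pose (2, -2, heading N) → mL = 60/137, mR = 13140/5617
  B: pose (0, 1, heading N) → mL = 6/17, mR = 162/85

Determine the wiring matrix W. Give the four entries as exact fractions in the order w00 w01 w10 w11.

1/2 0 1 1/2

obs A: pose=(2,-2,N) → sL=120/137, sR=120/41, mL=60/137, mR=13140/5617
obs B: pose=(0,1,N) → sL=12/17, sR=12/5, mL=6/17, mR=162/85
sensor matrix S = [[120/137, 120/41], [12/17, 12/5]]; det S = 3456/95489
solve [mL_A; mL_B] = S·[w00; w01] and [mR_A; mR_B] = S·[w10; w11]:
  w00 = 1/2, w01 = 0, w10 = 1, w11 = 1/2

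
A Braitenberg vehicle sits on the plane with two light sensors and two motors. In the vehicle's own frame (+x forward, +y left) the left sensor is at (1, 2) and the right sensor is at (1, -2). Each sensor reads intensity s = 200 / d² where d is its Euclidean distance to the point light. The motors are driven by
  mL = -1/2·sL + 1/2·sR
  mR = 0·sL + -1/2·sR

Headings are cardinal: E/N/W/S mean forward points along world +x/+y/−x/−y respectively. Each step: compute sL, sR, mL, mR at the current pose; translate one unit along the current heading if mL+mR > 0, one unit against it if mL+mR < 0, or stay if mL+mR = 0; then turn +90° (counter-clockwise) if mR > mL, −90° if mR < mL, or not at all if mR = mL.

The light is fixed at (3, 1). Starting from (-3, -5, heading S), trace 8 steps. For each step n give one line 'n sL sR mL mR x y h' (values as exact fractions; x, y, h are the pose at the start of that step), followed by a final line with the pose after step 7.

n=0: pose=(-3,-5,S); sL=40/13, sR=200/113; mL=-960/1469, mR=-100/113; mL+mR=-20/13 → advance -1; mR−mL=-340/1469 → turn -1·90°
n=1: pose=(-3,-4,W); sL=100/49, sR=100/29; mL=1000/1421, mR=-50/29; mL+mR=-50/49 → advance -1; mR−mL=-3450/1421 → turn -1·90°
n=2: pose=(-2,-4,N); sL=40/13, sR=8; mL=32/13, mR=-4; mL+mR=-20/13 → advance -1; mR−mL=-84/13 → turn -1·90°
n=3: pose=(-2,-5,E); sL=25/4, sR=5/2; mL=-15/8, mR=-5/4; mL+mR=-25/8 → advance -1; mR−mL=5/8 → turn +1·90°
n=4: pose=(-3,-5,N); sL=200/89, sR=200/41; mL=4800/3649, mR=-100/41; mL+mR=-100/89 → advance -1; mR−mL=-13700/3649 → turn -1·90°
n=5: pose=(-3,-6,E); sL=4, sR=100/53; mL=-56/53, mR=-50/53; mL+mR=-2 → advance -1; mR−mL=6/53 → turn +1·90°
n=6: pose=(-4,-6,N); sL=200/117, sR=200/61; mL=5600/7137, mR=-100/61; mL+mR=-100/117 → advance -1; mR−mL=-17300/7137 → turn -1·90°
n=7: pose=(-4,-7,E); sL=25/9, sR=25/17; mL=-100/153, mR=-25/34; mL+mR=-25/18 → advance -1; mR−mL=-25/306 → turn -1·90°

0 40/13 200/113 -960/1469 -100/113 -3 -5 S
1 100/49 100/29 1000/1421 -50/29 -3 -4 W
2 40/13 8 32/13 -4 -2 -4 N
3 25/4 5/2 -15/8 -5/4 -2 -5 E
4 200/89 200/41 4800/3649 -100/41 -3 -5 N
5 4 100/53 -56/53 -50/53 -3 -6 E
6 200/117 200/61 5600/7137 -100/61 -4 -6 N
7 25/9 25/17 -100/153 -25/34 -4 -7 E
final -5 -7 S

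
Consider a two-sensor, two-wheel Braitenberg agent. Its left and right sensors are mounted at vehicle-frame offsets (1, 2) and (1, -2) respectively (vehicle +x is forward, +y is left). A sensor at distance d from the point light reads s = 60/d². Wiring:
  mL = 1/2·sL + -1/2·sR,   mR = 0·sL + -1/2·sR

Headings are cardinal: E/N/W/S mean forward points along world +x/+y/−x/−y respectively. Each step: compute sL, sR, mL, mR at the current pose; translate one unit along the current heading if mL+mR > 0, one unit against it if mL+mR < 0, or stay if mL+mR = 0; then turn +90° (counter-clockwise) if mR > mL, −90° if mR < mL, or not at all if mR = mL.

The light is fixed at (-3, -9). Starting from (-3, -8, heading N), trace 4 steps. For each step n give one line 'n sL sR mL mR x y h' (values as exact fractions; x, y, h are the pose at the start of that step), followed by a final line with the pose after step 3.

0 15/2 15/2 0 -15/4 -3 -8 N
1 12 12 0 -6 -3 -9 E
2 30 6 12 -3 -4 -9 S
3 60/13 12 -48/13 -6 -4 -10 W
final -3 -10 N

n=0: pose=(-3,-8,N); sL=15/2, sR=15/2; mL=0, mR=-15/4; mL+mR=-15/4 → advance -1; mR−mL=-15/4 → turn -1·90°
n=1: pose=(-3,-9,E); sL=12, sR=12; mL=0, mR=-6; mL+mR=-6 → advance -1; mR−mL=-6 → turn -1·90°
n=2: pose=(-4,-9,S); sL=30, sR=6; mL=12, mR=-3; mL+mR=9 → advance +1; mR−mL=-15 → turn -1·90°
n=3: pose=(-4,-10,W); sL=60/13, sR=12; mL=-48/13, mR=-6; mL+mR=-126/13 → advance -1; mR−mL=-30/13 → turn -1·90°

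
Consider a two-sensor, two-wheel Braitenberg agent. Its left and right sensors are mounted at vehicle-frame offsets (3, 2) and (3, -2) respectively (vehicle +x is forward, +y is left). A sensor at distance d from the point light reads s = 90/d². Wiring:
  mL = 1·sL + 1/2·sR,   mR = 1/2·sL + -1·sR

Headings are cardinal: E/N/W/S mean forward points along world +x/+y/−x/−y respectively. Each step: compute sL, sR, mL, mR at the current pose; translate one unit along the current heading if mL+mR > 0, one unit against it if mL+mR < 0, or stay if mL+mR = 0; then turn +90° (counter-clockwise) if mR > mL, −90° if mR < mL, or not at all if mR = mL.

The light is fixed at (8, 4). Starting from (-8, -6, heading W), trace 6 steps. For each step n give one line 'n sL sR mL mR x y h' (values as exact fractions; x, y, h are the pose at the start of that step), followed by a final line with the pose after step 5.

0 18/101 18/85 2439/8585 -1053/8585 -8 -6 W
1 9/41 45/137 4311/11234 -2457/11234 -9 -6 N
2 18/49 90/317 7911/15533 -1557/15533 -9 -5 E
3 9/34 5/26 319/884 -53/884 -8 -5 S
4 18/101 18/85 2439/8585 -1053/8585 -8 -6 W
5 9/41 45/137 4311/11234 -2457/11234 -9 -6 N
final -9 -5 E

n=0: pose=(-8,-6,W); sL=18/101, sR=18/85; mL=2439/8585, mR=-1053/8585; mL+mR=1386/8585 → advance +1; mR−mL=-3492/8585 → turn -1·90°
n=1: pose=(-9,-6,N); sL=9/41, sR=45/137; mL=4311/11234, mR=-2457/11234; mL+mR=927/5617 → advance +1; mR−mL=-3384/5617 → turn -1·90°
n=2: pose=(-9,-5,E); sL=18/49, sR=90/317; mL=7911/15533, mR=-1557/15533; mL+mR=6354/15533 → advance +1; mR−mL=-9468/15533 → turn -1·90°
n=3: pose=(-8,-5,S); sL=9/34, sR=5/26; mL=319/884, mR=-53/884; mL+mR=133/442 → advance +1; mR−mL=-93/221 → turn -1·90°
n=4: pose=(-8,-6,W); sL=18/101, sR=18/85; mL=2439/8585, mR=-1053/8585; mL+mR=1386/8585 → advance +1; mR−mL=-3492/8585 → turn -1·90°
n=5: pose=(-9,-6,N); sL=9/41, sR=45/137; mL=4311/11234, mR=-2457/11234; mL+mR=927/5617 → advance +1; mR−mL=-3384/5617 → turn -1·90°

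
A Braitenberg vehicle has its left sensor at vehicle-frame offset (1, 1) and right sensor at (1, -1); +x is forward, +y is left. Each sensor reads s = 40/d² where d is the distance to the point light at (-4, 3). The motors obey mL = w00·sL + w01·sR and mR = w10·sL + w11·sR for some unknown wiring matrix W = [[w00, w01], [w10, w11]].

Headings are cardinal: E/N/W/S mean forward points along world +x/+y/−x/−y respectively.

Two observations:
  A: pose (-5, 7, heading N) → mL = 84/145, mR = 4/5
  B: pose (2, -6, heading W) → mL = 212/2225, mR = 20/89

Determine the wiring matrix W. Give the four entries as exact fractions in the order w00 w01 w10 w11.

obs A: pose=(-5,7,N) → sL=40/29, sR=8/5, mL=84/145, mR=4/5
obs B: pose=(2,-6,W) → sL=8/25, sR=40/89, mL=212/2225, mR=20/89
sensor matrix S = [[40/29, 8/5], [8/25, 40/89]]; det S = 34816/322625
solve [mL_A; mL_B] = S·[w00; w01] and [mR_A; mR_B] = S·[w10; w11]:
  w00 = 1, w01 = -1/2, w10 = 0, w11 = 1/2

1 -1/2 0 1/2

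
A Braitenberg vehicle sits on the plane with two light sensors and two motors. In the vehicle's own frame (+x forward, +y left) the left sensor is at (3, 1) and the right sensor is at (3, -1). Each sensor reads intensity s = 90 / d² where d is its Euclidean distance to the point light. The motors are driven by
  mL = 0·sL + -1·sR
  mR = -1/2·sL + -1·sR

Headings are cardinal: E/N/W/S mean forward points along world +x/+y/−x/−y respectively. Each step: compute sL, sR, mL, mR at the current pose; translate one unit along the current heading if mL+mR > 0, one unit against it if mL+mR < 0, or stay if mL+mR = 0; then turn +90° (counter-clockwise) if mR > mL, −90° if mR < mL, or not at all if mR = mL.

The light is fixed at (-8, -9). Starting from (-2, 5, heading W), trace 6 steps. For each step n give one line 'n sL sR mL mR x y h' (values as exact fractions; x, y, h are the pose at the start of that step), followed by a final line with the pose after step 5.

0 45/89 5/13 -5/13 -1475/2314 -2 5 W
1 18/65 90/353 -90/353 -9027/22945 -1 5 N
2 45/148 45/122 -45/122 -9405/18056 -1 4 E
3 90/149 18/25 -18/25 -3807/3725 -2 4 S
4 45/89 5/13 -5/13 -1475/2314 -2 5 W
5 18/65 90/353 -90/353 -9027/22945 -1 5 N
final -1 4 E

n=0: pose=(-2,5,W); sL=45/89, sR=5/13; mL=-5/13, mR=-1475/2314; mL+mR=-2365/2314 → advance -1; mR−mL=-45/178 → turn -1·90°
n=1: pose=(-1,5,N); sL=18/65, sR=90/353; mL=-90/353, mR=-9027/22945; mL+mR=-14877/22945 → advance -1; mR−mL=-9/65 → turn -1·90°
n=2: pose=(-1,4,E); sL=45/148, sR=45/122; mL=-45/122, mR=-9405/18056; mL+mR=-16065/18056 → advance -1; mR−mL=-45/296 → turn -1·90°
n=3: pose=(-2,4,S); sL=90/149, sR=18/25; mL=-18/25, mR=-3807/3725; mL+mR=-6489/3725 → advance -1; mR−mL=-45/149 → turn -1·90°
n=4: pose=(-2,5,W); sL=45/89, sR=5/13; mL=-5/13, mR=-1475/2314; mL+mR=-2365/2314 → advance -1; mR−mL=-45/178 → turn -1·90°
n=5: pose=(-1,5,N); sL=18/65, sR=90/353; mL=-90/353, mR=-9027/22945; mL+mR=-14877/22945 → advance -1; mR−mL=-9/65 → turn -1·90°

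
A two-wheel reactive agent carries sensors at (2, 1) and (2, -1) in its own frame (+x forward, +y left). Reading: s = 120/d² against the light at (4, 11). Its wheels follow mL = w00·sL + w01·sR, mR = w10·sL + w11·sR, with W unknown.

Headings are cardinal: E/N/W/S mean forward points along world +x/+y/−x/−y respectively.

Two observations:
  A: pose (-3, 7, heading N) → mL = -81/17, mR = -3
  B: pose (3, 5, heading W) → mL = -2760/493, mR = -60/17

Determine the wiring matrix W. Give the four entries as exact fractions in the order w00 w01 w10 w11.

obs A: pose=(-3,7,N) → sL=30/17, sR=3, mL=-81/17, mR=-3
obs B: pose=(3,5,W) → sL=60/29, sR=60/17, mL=-2760/493, mR=-60/17
sensor matrix S = [[30/17, 3], [60/29, 60/17]]; det S = 180/8381
solve [mL_A; mL_B] = S·[w00; w01] and [mR_A; mR_B] = S·[w10; w11]:
  w00 = -1, w01 = -1, w10 = 0, w11 = -1

-1 -1 0 -1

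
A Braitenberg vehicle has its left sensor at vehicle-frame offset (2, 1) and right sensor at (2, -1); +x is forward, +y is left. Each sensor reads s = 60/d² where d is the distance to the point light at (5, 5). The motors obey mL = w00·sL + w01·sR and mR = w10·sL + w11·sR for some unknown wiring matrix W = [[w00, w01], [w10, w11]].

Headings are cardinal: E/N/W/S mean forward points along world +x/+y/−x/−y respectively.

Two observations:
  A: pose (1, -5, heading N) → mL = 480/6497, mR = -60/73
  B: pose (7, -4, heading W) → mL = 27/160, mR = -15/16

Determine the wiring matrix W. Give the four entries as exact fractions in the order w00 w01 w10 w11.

-1/2 1/2 0 -1

obs A: pose=(1,-5,N) → sL=60/89, sR=60/73, mL=480/6497, mR=-60/73
obs B: pose=(7,-4,W) → sL=3/5, sR=15/16, mL=27/160, mR=-15/16
sensor matrix S = [[60/89, 60/73], [3/5, 15/16]]; det S = 3609/25988
solve [mL_A; mL_B] = S·[w00; w01] and [mR_A; mR_B] = S·[w10; w11]:
  w00 = -1/2, w01 = 1/2, w10 = 0, w11 = -1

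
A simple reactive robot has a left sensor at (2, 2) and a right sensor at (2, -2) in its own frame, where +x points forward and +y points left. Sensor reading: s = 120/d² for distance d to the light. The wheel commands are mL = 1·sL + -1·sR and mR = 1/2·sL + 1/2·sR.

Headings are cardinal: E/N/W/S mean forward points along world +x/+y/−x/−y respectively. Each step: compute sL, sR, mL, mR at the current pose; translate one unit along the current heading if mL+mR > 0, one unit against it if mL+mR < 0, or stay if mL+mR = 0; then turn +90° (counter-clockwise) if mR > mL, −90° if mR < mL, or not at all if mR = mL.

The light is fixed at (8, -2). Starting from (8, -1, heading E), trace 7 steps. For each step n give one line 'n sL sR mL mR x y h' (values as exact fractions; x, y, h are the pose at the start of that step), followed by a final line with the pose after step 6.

n=0: pose=(8,-1,E); sL=120/13, sR=24; mL=-192/13, mR=216/13; mL+mR=24/13 → advance +1; mR−mL=408/13 → turn +1·90°
n=1: pose=(9,-1,N); sL=12, sR=20/3; mL=16/3, mR=28/3; mL+mR=44/3 → advance +1; mR−mL=4 → turn +1·90°
n=2: pose=(9,0,W); sL=120, sR=120/17; mL=1920/17, mR=1080/17; mL+mR=3000/17 → advance +1; mR−mL=-840/17 → turn -1·90°
n=3: pose=(8,0,N); sL=6, sR=6; mL=0, mR=6; mL+mR=6 → advance +1; mR−mL=6 → turn +1·90°
n=4: pose=(8,1,W); sL=24, sR=120/29; mL=576/29, mR=408/29; mL+mR=984/29 → advance +1; mR−mL=-168/29 → turn -1·90°
n=5: pose=(7,1,N); sL=60/17, sR=60/13; mL=-240/221, mR=900/221; mL+mR=660/221 → advance +1; mR−mL=1140/221 → turn +1·90°
n=6: pose=(7,2,W); sL=120/13, sR=8/3; mL=256/39, mR=232/39; mL+mR=488/39 → advance +1; mR−mL=-8/13 → turn -1·90°

0 120/13 24 -192/13 216/13 8 -1 E
1 12 20/3 16/3 28/3 9 -1 N
2 120 120/17 1920/17 1080/17 9 0 W
3 6 6 0 6 8 0 N
4 24 120/29 576/29 408/29 8 1 W
5 60/17 60/13 -240/221 900/221 7 1 N
6 120/13 8/3 256/39 232/39 7 2 W
final 6 2 N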